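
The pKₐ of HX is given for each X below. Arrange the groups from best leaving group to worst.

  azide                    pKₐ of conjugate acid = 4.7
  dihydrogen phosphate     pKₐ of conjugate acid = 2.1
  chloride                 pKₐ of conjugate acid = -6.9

chloride > dihydrogen phosphate > azide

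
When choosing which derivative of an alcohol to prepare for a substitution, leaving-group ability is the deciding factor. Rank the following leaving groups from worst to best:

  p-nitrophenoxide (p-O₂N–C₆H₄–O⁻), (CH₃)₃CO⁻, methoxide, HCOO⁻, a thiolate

Rank by basicity of the departing species: weakest base leaves most easily.
HCOO⁻: pKₐ(HCOOH) ≈ 3.8 — resonance-stabilised carboxylate
p-nitrophenoxide (p-O₂N–C₆H₄–O⁻): pKₐ(p-nitrophenol) ≈ 7.2 — nitro group delocalises the charge; the classic chromogenic LG
a thiolate: pKₐ(RSH (a thiol)) ≈ 10.5 — moderately basic; rarely leaves without activation
methoxide: pKₐ(CH₃OH) ≈ 15.5
(CH₃)₃CO⁻: pKₐ(t-BuOH) ≈ 18 — bulky, strongly basic alkoxide
Listed from poorest to best leaving group as asked.

(CH₃)₃CO⁻ < methoxide < a thiolate < p-nitrophenoxide (p-O₂N–C₆H₄–O⁻) < HCOO⁻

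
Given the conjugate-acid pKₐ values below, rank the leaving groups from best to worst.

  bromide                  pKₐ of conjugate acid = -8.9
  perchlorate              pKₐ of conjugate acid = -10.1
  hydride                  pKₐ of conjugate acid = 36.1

Lower conjugate-acid pKₐ ⇒ weaker base ⇒ better leaving group.
Sorting by the given values: perchlorate (-10.1), bromide (-8.9), hydride (36.1).

perchlorate > bromide > hydride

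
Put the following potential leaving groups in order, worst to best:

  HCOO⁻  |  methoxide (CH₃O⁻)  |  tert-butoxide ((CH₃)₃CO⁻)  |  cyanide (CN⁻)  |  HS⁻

A good leaving group is a weak base: the lower the pKₐ of its conjugate acid, the more readily it departs.
HCOO⁻: pKₐ(HCOOH) ≈ 3.8 — resonance-stabilised carboxylate
HS⁻: pKₐ(H₂S) ≈ 7
cyanide (CN⁻): pKₐ(HCN) ≈ 9.2
methoxide (CH₃O⁻): pKₐ(CH₃OH) ≈ 15.5
tert-butoxide ((CH₃)₃CO⁻): pKₐ(t-BuOH) ≈ 18
The question asks for worst first, so the sequence is read in increasing leaving-group ability.

tert-butoxide ((CH₃)₃CO⁻) < methoxide (CH₃O⁻) < cyanide (CN⁻) < HS⁻ < HCOO⁻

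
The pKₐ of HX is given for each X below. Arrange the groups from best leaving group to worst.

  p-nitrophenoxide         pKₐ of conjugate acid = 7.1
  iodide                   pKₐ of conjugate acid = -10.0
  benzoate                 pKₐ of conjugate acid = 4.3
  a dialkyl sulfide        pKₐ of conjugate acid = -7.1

iodide > a dialkyl sulfide > benzoate > p-nitrophenoxide

Lower conjugate-acid pKₐ ⇒ weaker base ⇒ better leaving group.
Sorting by the given values: iodide (-10.0), a dialkyl sulfide (-7.1), benzoate (4.3), p-nitrophenoxide (7.1).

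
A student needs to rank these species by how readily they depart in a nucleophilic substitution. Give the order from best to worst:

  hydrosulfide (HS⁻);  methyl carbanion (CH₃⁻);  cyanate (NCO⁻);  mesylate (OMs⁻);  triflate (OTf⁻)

A good leaving group is a weak base: the lower the pKₐ of its conjugate acid, the more readily it departs.
triflate (OTf⁻): pKₐ(CF₃SO₃H (triflic acid)) ≈ -14
mesylate (OMs⁻): pKₐ(CH₃SO₃H (MsOH)) ≈ -1.9 — resonance-delocalised alkanesulfonate
cyanate (NCO⁻): pKₐ(HOCN) ≈ 3.5 — resonance between N and O
hydrosulfide (HS⁻): pKₐ(H₂S) ≈ 7 — larger and more polarisable than the oxygen analogue
methyl carbanion (CH₃⁻): pKₐ(CH₄) ≈ 48

triflate (OTf⁻) > mesylate (OMs⁻) > cyanate (NCO⁻) > hydrosulfide (HS⁻) > methyl carbanion (CH₃⁻)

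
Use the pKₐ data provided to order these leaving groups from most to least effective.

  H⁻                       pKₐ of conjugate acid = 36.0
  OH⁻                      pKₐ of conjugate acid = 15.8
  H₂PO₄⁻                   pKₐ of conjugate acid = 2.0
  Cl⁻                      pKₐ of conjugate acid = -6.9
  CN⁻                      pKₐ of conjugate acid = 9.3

Cl⁻ > H₂PO₄⁻ > CN⁻ > OH⁻ > H⁻

Lower conjugate-acid pKₐ ⇒ weaker base ⇒ better leaving group.
Sorting by the given values: Cl⁻ (-6.9), H₂PO₄⁻ (2.0), CN⁻ (9.3), OH⁻ (15.8), H⁻ (36.0).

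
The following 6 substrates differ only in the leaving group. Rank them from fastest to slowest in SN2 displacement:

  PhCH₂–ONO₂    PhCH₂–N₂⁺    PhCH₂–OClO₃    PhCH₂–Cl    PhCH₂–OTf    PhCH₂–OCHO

Same R in every case — rank the leaving groups.
The more stable X⁻ (or X) is on its own — i.e. the weaker a base it is — the better a leaving group it makes.
PhCH₂–N₂⁺ loses N₂: no meaningful conjugate acid; N₂ departs as an exceptionally stable neutral molecule
PhCH₂–OTf loses OTf⁻: pKₐ(CF₃SO₃H (triflic acid)) ≈ -14
PhCH₂–OClO₃ loses ClO₄⁻: pKₐ(HClO₄) ≈ -10
PhCH₂–Cl loses Cl⁻: pKₐ(HCl) ≈ -7
PhCH₂–ONO₂ loses NO₃⁻: pKₐ(HNO₃) ≈ -1.3
PhCH₂–OCHO loses HCOO⁻: pKₐ(HCOOH) ≈ 3.8

PhCH₂–N₂⁺ > PhCH₂–OTf > PhCH₂–OClO₃ > PhCH₂–Cl > PhCH₂–ONO₂ > PhCH₂–OCHO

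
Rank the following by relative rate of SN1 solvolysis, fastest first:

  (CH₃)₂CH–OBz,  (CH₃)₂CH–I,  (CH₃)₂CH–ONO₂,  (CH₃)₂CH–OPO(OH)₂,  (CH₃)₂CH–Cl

(CH₃)₂CH–I > (CH₃)₂CH–Cl > (CH₃)₂CH–ONO₂ > (CH₃)₂CH–OPO(OH)₂ > (CH₃)₂CH–OBz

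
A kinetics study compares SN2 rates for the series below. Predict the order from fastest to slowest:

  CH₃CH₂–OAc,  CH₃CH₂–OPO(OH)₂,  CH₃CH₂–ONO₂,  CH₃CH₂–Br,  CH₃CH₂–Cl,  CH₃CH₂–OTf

CH₃CH₂–OTf > CH₃CH₂–Br > CH₃CH₂–Cl > CH₃CH₂–ONO₂ > CH₃CH₂–OPO(OH)₂ > CH₃CH₂–OAc

Same R in every case — rank the leaving groups.
Rank by basicity of the departing species: weakest base leaves most easily.
CH₃CH₂–OTf loses OTf⁻: pKₐ(CF₃SO₃H (triflic acid)) ≈ -14
CH₃CH₂–Br loses Br⁻: pKₐ(HBr) ≈ -9
CH₃CH₂–Cl loses Cl⁻: pKₐ(HCl) ≈ -7
CH₃CH₂–ONO₂ loses NO₃⁻: pKₐ(HNO₃) ≈ -1.3
CH₃CH₂–OPO(OH)₂ loses H₂PO₄⁻: pKₐ(H₃PO₄) ≈ 2.1
CH₃CH₂–OAc loses AcO⁻: pKₐ(CH₃COOH) ≈ 4.8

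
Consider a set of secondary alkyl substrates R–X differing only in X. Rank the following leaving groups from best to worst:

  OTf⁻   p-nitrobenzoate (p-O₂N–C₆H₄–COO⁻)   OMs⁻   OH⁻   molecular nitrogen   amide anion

molecular nitrogen > OTf⁻ > OMs⁻ > p-nitrobenzoate (p-O₂N–C₆H₄–COO⁻) > OH⁻ > amide anion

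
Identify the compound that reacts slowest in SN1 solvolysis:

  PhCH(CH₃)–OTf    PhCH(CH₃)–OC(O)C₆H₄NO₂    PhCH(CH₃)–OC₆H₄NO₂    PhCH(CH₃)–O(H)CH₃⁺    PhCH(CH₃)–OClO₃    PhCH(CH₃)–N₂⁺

Same R in every case — rank the leaving groups.
Rank by basicity of the departing species: weakest base leaves most easily.
PhCH(CH₃)–N₂⁺ loses N₂: no meaningful conjugate acid; N₂ departs as an exceptionally stable neutral molecule
PhCH(CH₃)–OTf loses OTf⁻: pKₐ(CF₃SO₃H (triflic acid)) ≈ -14
PhCH(CH₃)–OClO₃ loses ClO₄⁻: pKₐ(HClO₄) ≈ -10
PhCH(CH₃)–O(H)CH₃⁺ loses R'OH: pKₐ(R'OH₂⁺) ≈ -2.4
PhCH(CH₃)–OC(O)C₆H₄NO₂ loses p-O₂N–C₆H₄–COO⁻: pKₐ(p-nitrobenzoic acid) ≈ 3.4
PhCH(CH₃)–OC₆H₄NO₂ loses p-O₂N–C₆H₄–O⁻: pKₐ(p-nitrophenol) ≈ 7.2

PhCH(CH₃)–OC₆H₄NO₂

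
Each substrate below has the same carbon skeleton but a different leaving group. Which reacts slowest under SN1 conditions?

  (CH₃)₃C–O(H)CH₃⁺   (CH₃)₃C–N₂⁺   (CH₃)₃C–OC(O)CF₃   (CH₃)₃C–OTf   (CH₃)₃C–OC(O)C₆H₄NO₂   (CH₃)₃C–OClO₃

The skeletons are identical, so relative rate is governed entirely by leaving-group ability.
The more stable X⁻ (or X) is on its own — i.e. the weaker a base it is — the better a leaving group it makes.
(CH₃)₃C–N₂⁺ loses N₂: no meaningful conjugate acid; N₂ departs as an exceptionally stable neutral molecule
(CH₃)₃C–OTf loses OTf⁻: pKₐ(CF₃SO₃H (triflic acid)) ≈ -14
(CH₃)₃C–OClO₃ loses ClO₄⁻: pKₐ(HClO₄) ≈ -10
(CH₃)₃C–O(H)CH₃⁺ loses R'OH: pKₐ(R'OH₂⁺) ≈ -2.4
(CH₃)₃C–OC(O)CF₃ loses CF₃COO⁻: pKₐ(CF₃COOH) ≈ 0.2
(CH₃)₃C–OC(O)C₆H₄NO₂ loses p-O₂N–C₆H₄–COO⁻: pKₐ(p-nitrobenzoic acid) ≈ 3.4

(CH₃)₃C–OC(O)C₆H₄NO₂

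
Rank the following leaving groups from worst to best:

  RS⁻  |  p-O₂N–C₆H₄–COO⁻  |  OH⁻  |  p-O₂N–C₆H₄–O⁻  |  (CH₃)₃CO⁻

The more stable X⁻ (or X) is on its own — i.e. the weaker a base it is — the better a leaving group it makes.
p-O₂N–C₆H₄–COO⁻: pKₐ(p-nitrobenzoic acid) ≈ 3.4
p-O₂N–C₆H₄–O⁻: pKₐ(p-nitrophenol) ≈ 7.2
RS⁻: pKₐ(RSH (a thiol)) ≈ 10.5
OH⁻: pKₐ(H₂O) ≈ 15.7
(CH₃)₃CO⁻: pKₐ(t-BuOH) ≈ 18
The question asks for worst first, so the sequence is read in increasing leaving-group ability.

(CH₃)₃CO⁻ < OH⁻ < RS⁻ < p-O₂N–C₆H₄–O⁻ < p-O₂N–C₆H₄–COO⁻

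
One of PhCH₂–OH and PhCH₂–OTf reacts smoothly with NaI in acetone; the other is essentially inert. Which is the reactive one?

From PhCH₂–OH the departing group would be OH⁻ (pKₐ(H₂O) ≈ 15.7). Strong base; essentially never leaves without prior activation.
From PhCH₂–OTf the leaving group is OTf⁻ (pKₐ(CF₃SO₃H (triflic acid)) ≈ -14). Charge spread over three oxygens and a CF₃ group; the premier leaving group in synthesis.
(In practice PhCH₂–OTf is made from PhCH₂–OH by treatment with Tf₂O / 2,6-lutidine, converting the hydroxyl into a triflate.)

PhCH₂–OTf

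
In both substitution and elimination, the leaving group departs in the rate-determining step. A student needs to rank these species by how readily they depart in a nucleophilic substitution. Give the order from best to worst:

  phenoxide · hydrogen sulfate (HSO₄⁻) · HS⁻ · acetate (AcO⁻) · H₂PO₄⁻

The more stable X⁻ (or X) is on its own — i.e. the weaker a base it is — the better a leaving group it makes.
hydrogen sulfate (HSO₄⁻): pKₐ(H₂SO₄) ≈ -3
H₂PO₄⁻: pKₐ(H₃PO₄) ≈ 2.1 — moderate base; biological leaving group after further activation
acetate (AcO⁻): pKₐ(CH₃COOH) ≈ 4.8
HS⁻: pKₐ(H₂S) ≈ 7
phenoxide: pKₐ(C₆H₅OH (phenol)) ≈ 10 — resonance into the ring helps, but still a poor LG

hydrogen sulfate (HSO₄⁻) > H₂PO₄⁻ > acetate (AcO⁻) > HS⁻ > phenoxide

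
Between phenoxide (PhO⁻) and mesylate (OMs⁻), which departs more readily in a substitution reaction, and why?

mesylate (OMs⁻) is the better leaving group.
pKₐ(CH₃SO₃H (MsOH)) ≈ -1.9 versus pKₐ(C₆H₅OH (phenol)) ≈ 10: mesylate (OMs⁻) is the much weaker base.
Resonance-delocalised alkanesulfonate.

mesylate (OMs⁻)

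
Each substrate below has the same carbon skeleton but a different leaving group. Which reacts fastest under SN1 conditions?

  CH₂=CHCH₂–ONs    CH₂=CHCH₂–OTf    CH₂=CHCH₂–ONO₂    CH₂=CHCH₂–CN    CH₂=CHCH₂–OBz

Same R in every case — rank the leaving groups.
The more stable X⁻ (or X) is on its own — i.e. the weaker a base it is — the better a leaving group it makes.
CH₂=CHCH₂–OTf loses OTf⁻: pKₐ(CF₃SO₃H (triflic acid)) ≈ -14
CH₂=CHCH₂–ONs loses ONs⁻: pKₐ(p-O₂NC₆H₄SO₃H) ≈ -3.5
CH₂=CHCH₂–ONO₂ loses NO₃⁻: pKₐ(HNO₃) ≈ -1.3
CH₂=CHCH₂–OBz loses PhCOO⁻: pKₐ(C₆H₅COOH) ≈ 4.2
CH₂=CHCH₂–CN loses CN⁻: pKₐ(HCN) ≈ 9.2

CH₂=CHCH₂–OTf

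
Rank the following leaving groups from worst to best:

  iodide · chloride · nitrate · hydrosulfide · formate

iodide: pKₐ(HI) ≈ -10
chloride: pKₐ(HCl) ≈ -7
nitrate: pKₐ(HNO₃) ≈ -1.3
formate: pKₐ(HCOOH) ≈ 3.8
hydrosulfide: pKₐ(H₂S) ≈ 7
Reversing gives the worst-to-best order requested.

hydrosulfide < formate < nitrate < chloride < iodide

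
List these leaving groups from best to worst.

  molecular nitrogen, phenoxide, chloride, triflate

molecular nitrogen > triflate > chloride > phenoxide

Rank by basicity of the departing species: weakest base leaves most easily.
molecular nitrogen: no meaningful conjugate acid; N₂ departs as an exceptionally stable neutral molecule
triflate: pKₐ(CF₃SO₃H (triflic acid)) ≈ -14 — charge spread over three oxygens and a CF₃ group; the premier leaving group in synthesis
chloride: pKₐ(HCl) ≈ -7
phenoxide: pKₐ(C₆H₅OH (phenol)) ≈ 10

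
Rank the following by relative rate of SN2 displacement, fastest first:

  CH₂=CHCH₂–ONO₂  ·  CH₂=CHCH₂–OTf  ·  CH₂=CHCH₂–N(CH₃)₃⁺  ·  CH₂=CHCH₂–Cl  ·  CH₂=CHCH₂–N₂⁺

Identical carbon frameworks mean the comparison reduces to leaving-group quality.
A good leaving group is a weak base: the lower the pKₐ of its conjugate acid, the more readily it departs.
CH₂=CHCH₂–N₂⁺ loses N₂: no meaningful conjugate acid; N₂ departs as an exceptionally stable neutral molecule
CH₂=CHCH₂–OTf loses OTf⁻: pKₐ(CF₃SO₃H (triflic acid)) ≈ -14
CH₂=CHCH₂–Cl loses Cl⁻: pKₐ(HCl) ≈ -7
CH₂=CHCH₂–ONO₂ loses NO₃⁻: pKₐ(HNO₃) ≈ -1.3
CH₂=CHCH₂–N(CH₃)₃⁺ loses NR'₃: pKₐ(R'₃NH⁺) ≈ 10.7

CH₂=CHCH₂–N₂⁺ > CH₂=CHCH₂–OTf > CH₂=CHCH₂–Cl > CH₂=CHCH₂–ONO₂ > CH₂=CHCH₂–N(CH₃)₃⁺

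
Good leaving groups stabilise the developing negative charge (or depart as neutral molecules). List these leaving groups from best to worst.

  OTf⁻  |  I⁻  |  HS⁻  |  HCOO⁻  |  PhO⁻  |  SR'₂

OTf⁻ > I⁻ > SR'₂ > HCOO⁻ > HS⁻ > PhO⁻

A good leaving group is a weak base: the lower the pKₐ of its conjugate acid, the more readily it departs.
OTf⁻: pKₐ(CF₃SO₃H (triflic acid)) ≈ -14
I⁻: pKₐ(HI) ≈ -10
SR'₂: pKₐ(R'₂SH⁺) ≈ -7
HCOO⁻: pKₐ(HCOOH) ≈ 3.8
HS⁻: pKₐ(H₂S) ≈ 7
PhO⁻: pKₐ(C₆H₅OH (phenol)) ≈ 10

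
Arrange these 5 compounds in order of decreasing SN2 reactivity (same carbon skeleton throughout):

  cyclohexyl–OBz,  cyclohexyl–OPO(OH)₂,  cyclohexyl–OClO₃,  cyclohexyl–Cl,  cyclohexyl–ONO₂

Same R in every case — rank the leaving groups.
A good leaving group is a weak base: the lower the pKₐ of its conjugate acid, the more readily it departs.
cyclohexyl–OClO₃ loses ClO₄⁻: pKₐ(HClO₄) ≈ -10
cyclohexyl–Cl loses Cl⁻: pKₐ(HCl) ≈ -7
cyclohexyl–ONO₂ loses NO₃⁻: pKₐ(HNO₃) ≈ -1.3
cyclohexyl–OPO(OH)₂ loses H₂PO₄⁻: pKₐ(H₃PO₄) ≈ 2.1
cyclohexyl–OBz loses PhCOO⁻: pKₐ(C₆H₅COOH) ≈ 4.2

cyclohexyl–OClO₃ > cyclohexyl–Cl > cyclohexyl–ONO₂ > cyclohexyl–OPO(OH)₂ > cyclohexyl–OBz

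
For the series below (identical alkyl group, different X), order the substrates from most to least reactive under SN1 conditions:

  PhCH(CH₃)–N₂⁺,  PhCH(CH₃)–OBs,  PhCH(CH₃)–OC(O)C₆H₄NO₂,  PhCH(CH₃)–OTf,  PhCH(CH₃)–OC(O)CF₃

The skeletons are identical, so relative rate is governed entirely by leaving-group ability.
Rank by basicity of the departing species: weakest base leaves most easily.
PhCH(CH₃)–N₂⁺ loses N₂: no meaningful conjugate acid; N₂ departs as an exceptionally stable neutral molecule
PhCH(CH₃)–OTf loses OTf⁻: pKₐ(CF₃SO₃H (triflic acid)) ≈ -14
PhCH(CH₃)–OBs loses OBs⁻: pKₐ(p-BrC₆H₄SO₃H) ≈ -2.8
PhCH(CH₃)–OC(O)CF₃ loses CF₃COO⁻: pKₐ(CF₃COOH) ≈ 0.2
PhCH(CH₃)–OC(O)C₆H₄NO₂ loses p-O₂N–C₆H₄–COO⁻: pKₐ(p-nitrobenzoic acid) ≈ 3.4

PhCH(CH₃)–N₂⁺ > PhCH(CH₃)–OTf > PhCH(CH₃)–OBs > PhCH(CH₃)–OC(O)CF₃ > PhCH(CH₃)–OC(O)C₆H₄NO₂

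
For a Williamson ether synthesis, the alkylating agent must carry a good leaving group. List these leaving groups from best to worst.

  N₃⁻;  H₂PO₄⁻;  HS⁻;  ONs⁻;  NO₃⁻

ONs⁻ > NO₃⁻ > H₂PO₄⁻ > N₃⁻ > HS⁻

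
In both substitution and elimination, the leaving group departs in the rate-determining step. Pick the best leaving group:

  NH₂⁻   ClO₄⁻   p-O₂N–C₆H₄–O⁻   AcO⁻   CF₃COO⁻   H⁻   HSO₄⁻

ClO₄⁻: pKₐ(HClO₄) ≈ -10
HSO₄⁻: pKₐ(H₂SO₄) ≈ -3
CF₃COO⁻: pKₐ(CF₃COOH) ≈ 0.2
AcO⁻: pKₐ(CH₃COOH) ≈ 4.8
p-O₂N–C₆H₄–O⁻: pKₐ(p-nitrophenol) ≈ 7.2
H⁻: pKₐ(H₂) ≈ 36
NH₂⁻: pKₐ(NH₃) ≈ 38

ClO₄⁻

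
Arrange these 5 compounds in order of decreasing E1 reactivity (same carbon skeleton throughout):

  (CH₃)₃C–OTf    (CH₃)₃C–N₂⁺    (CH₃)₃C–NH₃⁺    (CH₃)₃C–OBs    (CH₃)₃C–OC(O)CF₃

(CH₃)₃C–N₂⁺ > (CH₃)₃C–OTf > (CH₃)₃C–OBs > (CH₃)₃C–OC(O)CF₃ > (CH₃)₃C–NH₃⁺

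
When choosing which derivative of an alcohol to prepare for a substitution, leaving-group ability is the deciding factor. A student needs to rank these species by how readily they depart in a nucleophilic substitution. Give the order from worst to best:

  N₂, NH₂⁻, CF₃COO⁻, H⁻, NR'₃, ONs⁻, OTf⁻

NH₂⁻ < H⁻ < NR'₃ < CF₃COO⁻ < ONs⁻ < OTf⁻ < N₂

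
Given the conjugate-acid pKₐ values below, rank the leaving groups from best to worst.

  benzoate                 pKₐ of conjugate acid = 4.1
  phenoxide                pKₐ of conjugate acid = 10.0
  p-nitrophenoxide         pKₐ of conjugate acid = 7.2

benzoate > p-nitrophenoxide > phenoxide

Lower conjugate-acid pKₐ ⇒ weaker base ⇒ better leaving group.
Sorting by the given values: benzoate (4.1), p-nitrophenoxide (7.2), phenoxide (10.0).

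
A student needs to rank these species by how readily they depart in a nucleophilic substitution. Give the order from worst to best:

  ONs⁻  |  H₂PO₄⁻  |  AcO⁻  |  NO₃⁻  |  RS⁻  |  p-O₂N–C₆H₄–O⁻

RS⁻ < p-O₂N–C₆H₄–O⁻ < AcO⁻ < H₂PO₄⁻ < NO₃⁻ < ONs⁻

Leaving-group ability tracks the stability of the departed species; conjugate-acid pKₐ is the usual yardstick (lower pKₐ → better LG).
ONs⁻: pKₐ(p-O₂NC₆H₄SO₃H) ≈ -3.5 — p-nitro group further stabilises the sulfonate
NO₃⁻: pKₐ(HNO₃) ≈ -1.3
H₂PO₄⁻: pKₐ(H₃PO₄) ≈ 2.1 — moderate base; biological leaving group after further activation
AcO⁻: pKₐ(CH₃COOH) ≈ 4.8 — resonance-stabilised but still a weak base
p-O₂N–C₆H₄–O⁻: pKₐ(p-nitrophenol) ≈ 7.2 — nitro group delocalises the charge; the classic chromogenic LG
RS⁻: pKₐ(RSH (a thiol)) ≈ 10.5 — moderately basic; rarely leaves without activation
The question asks for worst first, so the sequence is read in increasing leaving-group ability.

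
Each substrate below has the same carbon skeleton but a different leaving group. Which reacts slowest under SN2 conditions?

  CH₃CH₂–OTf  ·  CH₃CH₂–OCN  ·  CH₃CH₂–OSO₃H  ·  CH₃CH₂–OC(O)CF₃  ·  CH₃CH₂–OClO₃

CH₃CH₂–OCN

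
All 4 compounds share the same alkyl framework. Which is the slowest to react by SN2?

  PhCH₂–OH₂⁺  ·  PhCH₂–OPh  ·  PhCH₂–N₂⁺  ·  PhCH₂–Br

PhCH₂–OPh

Same R in every case — rank the leaving groups.
The more stable X⁻ (or X) is on its own — i.e. the weaker a base it is — the better a leaving group it makes.
PhCH₂–N₂⁺ loses N₂: no meaningful conjugate acid; N₂ departs as an exceptionally stable neutral molecule
PhCH₂–Br loses Br⁻: pKₐ(HBr) ≈ -9
PhCH₂–OH₂⁺ loses H₂O: pKₐ(H₃O⁺) ≈ -1.7
PhCH₂–OPh loses PhO⁻: pKₐ(C₆H₅OH (phenol)) ≈ 10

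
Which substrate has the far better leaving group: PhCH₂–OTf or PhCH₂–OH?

PhCH₂–OTf

From PhCH₂–OH the departing group would be OH⁻ (pKₐ(H₂O) ≈ 15.7). Strong base; essentially never leaves without prior activation.
From PhCH₂–OTf the leaving group is OTf⁻ (pKₐ(CF₃SO₃H (triflic acid)) ≈ -14). Charge spread over three oxygens and a CF₃ group; the premier leaving group in synthesis.
(In practice PhCH₂–OTf is made from PhCH₂–OH by treatment with Tf₂O / 2,6-lutidine, converting the hydroxyl into a triflate.)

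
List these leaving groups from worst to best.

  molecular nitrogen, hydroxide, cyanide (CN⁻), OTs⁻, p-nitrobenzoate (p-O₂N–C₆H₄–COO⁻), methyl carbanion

methyl carbanion < hydroxide < cyanide (CN⁻) < p-nitrobenzoate (p-O₂N–C₆H₄–COO⁻) < OTs⁻ < molecular nitrogen

Leaving-group ability tracks the stability of the departed species; conjugate-acid pKₐ is the usual yardstick (lower pKₐ → better LG).
molecular nitrogen: no meaningful conjugate acid; N₂ departs as an exceptionally stable neutral molecule
OTs⁻: pKₐ(p-CH₃C₆H₄SO₃H (TsOH)) ≈ -2.8
p-nitrobenzoate (p-O₂N–C₆H₄–COO⁻): pKₐ(p-nitrobenzoic acid) ≈ 3.4
cyanide (CN⁻): pKₐ(HCN) ≈ 9.2
hydroxide: pKₐ(H₂O) ≈ 15.7
methyl carbanion: pKₐ(CH₄) ≈ 48
Listed from poorest to best leaving group as asked.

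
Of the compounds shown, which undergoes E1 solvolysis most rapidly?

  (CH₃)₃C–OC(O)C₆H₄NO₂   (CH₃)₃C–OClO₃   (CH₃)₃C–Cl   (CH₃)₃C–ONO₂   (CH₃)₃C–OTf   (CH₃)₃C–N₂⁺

With the same alkyl group throughout, only the leaving group differentiates the rates.
The more stable X⁻ (or X) is on its own — i.e. the weaker a base it is — the better a leaving group it makes.
(CH₃)₃C–N₂⁺ loses N₂: no meaningful conjugate acid; N₂ departs as an exceptionally stable neutral molecule
(CH₃)₃C–OTf loses OTf⁻: pKₐ(CF₃SO₃H (triflic acid)) ≈ -14
(CH₃)₃C–OClO₃ loses ClO₄⁻: pKₐ(HClO₄) ≈ -10
(CH₃)₃C–Cl loses Cl⁻: pKₐ(HCl) ≈ -7
(CH₃)₃C–ONO₂ loses NO₃⁻: pKₐ(HNO₃) ≈ -1.3
(CH₃)₃C–OC(O)C₆H₄NO₂ loses p-O₂N–C₆H₄–COO⁻: pKₐ(p-nitrobenzoic acid) ≈ 3.4

(CH₃)₃C–N₂⁺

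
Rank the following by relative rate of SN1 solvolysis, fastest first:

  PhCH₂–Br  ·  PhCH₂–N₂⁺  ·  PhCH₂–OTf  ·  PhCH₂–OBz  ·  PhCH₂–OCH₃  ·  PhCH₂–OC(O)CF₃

With the same alkyl group throughout, only the leaving group differentiates the rates.
A good leaving group is a weak base: the lower the pKₐ of its conjugate acid, the more readily it departs.
PhCH₂–N₂⁺ loses N₂: no meaningful conjugate acid; N₂ departs as an exceptionally stable neutral molecule
PhCH₂–OTf loses OTf⁻: pKₐ(CF₃SO₃H (triflic acid)) ≈ -14
PhCH₂–Br loses Br⁻: pKₐ(HBr) ≈ -9
PhCH₂–OC(O)CF₃ loses CF₃COO⁻: pKₐ(CF₃COOH) ≈ 0.2
PhCH₂–OBz loses PhCOO⁻: pKₐ(C₆H₅COOH) ≈ 4.2
PhCH₂–OCH₃ loses CH₃O⁻: pKₐ(CH₃OH) ≈ 15.5

PhCH₂–N₂⁺ > PhCH₂–OTf > PhCH₂–Br > PhCH₂–OC(O)CF₃ > PhCH₂–OBz > PhCH₂–OCH₃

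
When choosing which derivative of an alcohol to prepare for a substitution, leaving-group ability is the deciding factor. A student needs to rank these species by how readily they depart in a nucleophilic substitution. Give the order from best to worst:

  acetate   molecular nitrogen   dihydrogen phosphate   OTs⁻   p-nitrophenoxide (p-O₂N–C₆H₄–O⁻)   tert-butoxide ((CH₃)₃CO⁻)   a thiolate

A good leaving group is a weak base: the lower the pKₐ of its conjugate acid, the more readily it departs.
molecular nitrogen: no meaningful conjugate acid; N₂ departs as an exceptionally stable neutral molecule
OTs⁻: pKₐ(p-CH₃C₆H₄SO₃H (TsOH)) ≈ -2.8
dihydrogen phosphate: pKₐ(H₃PO₄) ≈ 2.1 — moderate base; biological leaving group after further activation
acetate: pKₐ(CH₃COOH) ≈ 4.8 — resonance-stabilised but still a weak base
p-nitrophenoxide (p-O₂N–C₆H₄–O⁻): pKₐ(p-nitrophenol) ≈ 7.2 — nitro group delocalises the charge; the classic chromogenic LG
a thiolate: pKₐ(RSH (a thiol)) ≈ 10.5 — moderately basic; rarely leaves without activation
tert-butoxide ((CH₃)₃CO⁻): pKₐ(t-BuOH) ≈ 18 — bulky, strongly basic alkoxide

molecular nitrogen > OTs⁻ > dihydrogen phosphate > acetate > p-nitrophenoxide (p-O₂N–C₆H₄–O⁻) > a thiolate > tert-butoxide ((CH₃)₃CO⁻)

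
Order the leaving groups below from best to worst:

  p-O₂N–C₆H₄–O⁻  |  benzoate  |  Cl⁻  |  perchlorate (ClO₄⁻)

The more stable X⁻ (or X) is on its own — i.e. the weaker a base it is — the better a leaving group it makes.
perchlorate (ClO₄⁻): pKₐ(HClO₄) ≈ -10
Cl⁻: pKₐ(HCl) ≈ -7
benzoate: pKₐ(C₆H₅COOH) ≈ 4.2 — aryl carboxylate
p-O₂N–C₆H₄–O⁻: pKₐ(p-nitrophenol) ≈ 7.2 — nitro group delocalises the charge; the classic chromogenic LG

perchlorate (ClO₄⁻) > Cl⁻ > benzoate > p-O₂N–C₆H₄–O⁻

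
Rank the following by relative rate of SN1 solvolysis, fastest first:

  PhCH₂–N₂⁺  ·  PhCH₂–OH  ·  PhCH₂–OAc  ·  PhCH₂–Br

The skeletons are identical, so relative rate is governed entirely by leaving-group ability.
Rank by basicity of the departing species: weakest base leaves most easily.
PhCH₂–N₂⁺ loses N₂: no meaningful conjugate acid; N₂ departs as an exceptionally stable neutral molecule
PhCH₂–Br loses Br⁻: pKₐ(HBr) ≈ -9
PhCH₂–OAc loses AcO⁻: pKₐ(CH₃COOH) ≈ 4.8
PhCH₂–OH loses OH⁻: pKₐ(H₂O) ≈ 15.7

PhCH₂–N₂⁺ > PhCH₂–Br > PhCH₂–OAc > PhCH₂–OH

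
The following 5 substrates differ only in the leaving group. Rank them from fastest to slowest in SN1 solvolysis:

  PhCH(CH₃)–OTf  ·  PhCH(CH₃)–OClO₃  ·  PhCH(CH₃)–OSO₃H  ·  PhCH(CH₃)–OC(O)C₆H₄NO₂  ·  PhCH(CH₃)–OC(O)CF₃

PhCH(CH₃)–OTf > PhCH(CH₃)–OClO₃ > PhCH(CH₃)–OSO₃H > PhCH(CH₃)–OC(O)CF₃ > PhCH(CH₃)–OC(O)C₆H₄NO₂

With the same alkyl group throughout, only the leaving group differentiates the rates.
A good leaving group is a weak base: the lower the pKₐ of its conjugate acid, the more readily it departs.
PhCH(CH₃)–OTf loses OTf⁻: pKₐ(CF₃SO₃H (triflic acid)) ≈ -14
PhCH(CH₃)–OClO₃ loses ClO₄⁻: pKₐ(HClO₄) ≈ -10
PhCH(CH₃)–OSO₃H loses HSO₄⁻: pKₐ(H₂SO₄) ≈ -3
PhCH(CH₃)–OC(O)CF₃ loses CF₃COO⁻: pKₐ(CF₃COOH) ≈ 0.2
PhCH(CH₃)–OC(O)C₆H₄NO₂ loses p-O₂N–C₆H₄–COO⁻: pKₐ(p-nitrobenzoic acid) ≈ 3.4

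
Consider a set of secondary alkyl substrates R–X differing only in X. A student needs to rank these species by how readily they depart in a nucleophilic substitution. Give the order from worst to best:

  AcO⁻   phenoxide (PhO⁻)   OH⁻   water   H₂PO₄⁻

The more stable X⁻ (or X) is on its own — i.e. the weaker a base it is — the better a leaving group it makes.
water: pKₐ(H₃O⁺) ≈ -1.7
H₂PO₄⁻: pKₐ(H₃PO₄) ≈ 2.1
AcO⁻: pKₐ(CH₃COOH) ≈ 4.8
phenoxide (PhO⁻): pKₐ(C₆H₅OH (phenol)) ≈ 10
OH⁻: pKₐ(H₂O) ≈ 15.7
Reversing gives the worst-to-best order requested.

OH⁻ < phenoxide (PhO⁻) < AcO⁻ < H₂PO₄⁻ < water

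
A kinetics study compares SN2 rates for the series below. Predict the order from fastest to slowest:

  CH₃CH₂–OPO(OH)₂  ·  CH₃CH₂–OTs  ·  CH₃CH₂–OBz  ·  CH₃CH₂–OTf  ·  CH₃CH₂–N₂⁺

With the same alkyl group throughout, only the leaving group differentiates the rates.
The more stable X⁻ (or X) is on its own — i.e. the weaker a base it is — the better a leaving group it makes.
CH₃CH₂–N₂⁺ loses N₂: no meaningful conjugate acid; N₂ departs as an exceptionally stable neutral molecule
CH₃CH₂–OTf loses OTf⁻: pKₐ(CF₃SO₃H (triflic acid)) ≈ -14
CH₃CH₂–OTs loses OTs⁻: pKₐ(p-CH₃C₆H₄SO₃H (TsOH)) ≈ -2.8
CH₃CH₂–OPO(OH)₂ loses H₂PO₄⁻: pKₐ(H₃PO₄) ≈ 2.1
CH₃CH₂–OBz loses PhCOO⁻: pKₐ(C₆H₅COOH) ≈ 4.2

CH₃CH₂–N₂⁺ > CH₃CH₂–OTf > CH₃CH₂–OTs > CH₃CH₂–OPO(OH)₂ > CH₃CH₂–OBz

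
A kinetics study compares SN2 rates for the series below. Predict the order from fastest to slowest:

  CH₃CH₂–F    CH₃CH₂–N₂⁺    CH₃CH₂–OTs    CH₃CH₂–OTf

The skeletons are identical, so relative rate is governed entirely by leaving-group ability.
Rank by basicity of the departing species: weakest base leaves most easily.
CH₃CH₂–N₂⁺ loses N₂: no meaningful conjugate acid; N₂ departs as an exceptionally stable neutral molecule
CH₃CH₂–OTf loses OTf⁻: pKₐ(CF₃SO₃H (triflic acid)) ≈ -14
CH₃CH₂–OTs loses OTs⁻: pKₐ(p-CH₃C₆H₄SO₃H (TsOH)) ≈ -2.8
CH₃CH₂–F loses F⁻: pKₐ(HF) ≈ 3.2

CH₃CH₂–N₂⁺ > CH₃CH₂–OTf > CH₃CH₂–OTs > CH₃CH₂–F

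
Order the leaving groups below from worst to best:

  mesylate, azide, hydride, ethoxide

hydride < ethoxide < azide < mesylate

Leaving-group ability tracks the stability of the departed species; conjugate-acid pKₐ is the usual yardstick (lower pKₐ → better LG).
mesylate: pKₐ(CH₃SO₃H (MsOH)) ≈ -1.9
azide: pKₐ(HN₃) ≈ 4.7 — linear, resonance-stabilised
ethoxide: pKₐ(CH₃CH₂OH) ≈ 16
hydride: pKₐ(H₂) ≈ 36 — extremely strong base; leaves only in special hydride-transfer contexts
Listed from poorest to best leaving group as asked.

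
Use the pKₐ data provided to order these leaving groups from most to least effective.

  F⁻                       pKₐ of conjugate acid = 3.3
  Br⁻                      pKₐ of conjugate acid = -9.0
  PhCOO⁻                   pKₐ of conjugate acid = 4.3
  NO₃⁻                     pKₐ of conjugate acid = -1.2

Lower conjugate-acid pKₐ ⇒ weaker base ⇒ better leaving group.
Sorting by the given values: Br⁻ (-9.0), NO₃⁻ (-1.2), F⁻ (3.3), PhCOO⁻ (4.3).

Br⁻ > NO₃⁻ > F⁻ > PhCOO⁻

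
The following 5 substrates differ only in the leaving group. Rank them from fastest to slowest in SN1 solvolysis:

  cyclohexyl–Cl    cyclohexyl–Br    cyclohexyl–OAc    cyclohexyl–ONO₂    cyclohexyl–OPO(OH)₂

The skeletons are identical, so relative rate is governed entirely by leaving-group ability.
A good leaving group is a weak base: the lower the pKₐ of its conjugate acid, the more readily it departs.
cyclohexyl–Br loses Br⁻: pKₐ(HBr) ≈ -9
cyclohexyl–Cl loses Cl⁻: pKₐ(HCl) ≈ -7
cyclohexyl–ONO₂ loses NO₃⁻: pKₐ(HNO₃) ≈ -1.3
cyclohexyl–OPO(OH)₂ loses H₂PO₄⁻: pKₐ(H₃PO₄) ≈ 2.1
cyclohexyl–OAc loses AcO⁻: pKₐ(CH₃COOH) ≈ 4.8

cyclohexyl–Br > cyclohexyl–Cl > cyclohexyl–ONO₂ > cyclohexyl–OPO(OH)₂ > cyclohexyl–OAc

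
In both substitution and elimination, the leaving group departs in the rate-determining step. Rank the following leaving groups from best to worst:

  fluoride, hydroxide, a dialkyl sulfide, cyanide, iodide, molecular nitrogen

Rank by basicity of the departing species: weakest base leaves most easily.
molecular nitrogen: no meaningful conjugate acid; N₂ departs as an exceptionally stable neutral molecule
iodide: pKₐ(HI) ≈ -10
a dialkyl sulfide: pKₐ(R'₂SH⁺) ≈ -7
fluoride: pKₐ(HF) ≈ 3.2 — small and strongly basic; the poor halide leaving group
cyanide: pKₐ(HCN) ≈ 9.2
hydroxide: pKₐ(H₂O) ≈ 15.7

molecular nitrogen > iodide > a dialkyl sulfide > fluoride > cyanide > hydroxide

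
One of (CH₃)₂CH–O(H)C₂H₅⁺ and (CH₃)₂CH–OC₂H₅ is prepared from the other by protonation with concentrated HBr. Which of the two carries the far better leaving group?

From (CH₃)₂CH–OC₂H₅ the departing group would be CH₃CH₂O⁻ (pKₐ(CH₃CH₂OH) ≈ 16). Strong base; alkoxides do not leave unassisted.
From (CH₃)₂CH–O(H)C₂H₅⁺ the leaving group is R'OH (pKₐ(R'OH₂⁺) ≈ -2.4). Neutral; leaves from a protonated ether (an oxonium ion, R–O(H)R'⁺).
Protonation with concentrated HBr works by allowing neutral ethanol, rather than ethoxide, to depart, making (CH₃)₂CH–O(H)C₂H₅⁺ enormously more reactive.

(CH₃)₂CH–O(H)C₂H₅⁺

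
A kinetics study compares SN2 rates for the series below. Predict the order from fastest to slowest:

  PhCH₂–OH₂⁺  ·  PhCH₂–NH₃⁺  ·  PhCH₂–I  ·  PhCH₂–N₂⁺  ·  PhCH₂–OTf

The skeletons are identical, so relative rate is governed entirely by leaving-group ability.
The more stable X⁻ (or X) is on its own — i.e. the weaker a base it is — the better a leaving group it makes.
PhCH₂–N₂⁺ loses N₂: no meaningful conjugate acid; N₂ departs as an exceptionally stable neutral molecule
PhCH₂–OTf loses OTf⁻: pKₐ(CF₃SO₃H (triflic acid)) ≈ -14
PhCH₂–I loses I⁻: pKₐ(HI) ≈ -10
PhCH₂–OH₂⁺ loses H₂O: pKₐ(H₃O⁺) ≈ -1.7
PhCH₂–NH₃⁺ loses NH₃: pKₐ(NH₄⁺) ≈ 9.2

PhCH₂–N₂⁺ > PhCH₂–OTf > PhCH₂–I > PhCH₂–OH₂⁺ > PhCH₂–NH₃⁺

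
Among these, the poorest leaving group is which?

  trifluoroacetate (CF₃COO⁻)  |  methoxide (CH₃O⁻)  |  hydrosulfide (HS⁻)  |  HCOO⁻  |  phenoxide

trifluoroacetate (CF₃COO⁻): pKₐ(CF₃COOH) ≈ 0.2
HCOO⁻: pKₐ(HCOOH) ≈ 3.8
hydrosulfide (HS⁻): pKₐ(H₂S) ≈ 7
phenoxide: pKₐ(C₆H₅OH (phenol)) ≈ 10
methoxide (CH₃O⁻): pKₐ(CH₃OH) ≈ 15.5

methoxide (CH₃O⁻)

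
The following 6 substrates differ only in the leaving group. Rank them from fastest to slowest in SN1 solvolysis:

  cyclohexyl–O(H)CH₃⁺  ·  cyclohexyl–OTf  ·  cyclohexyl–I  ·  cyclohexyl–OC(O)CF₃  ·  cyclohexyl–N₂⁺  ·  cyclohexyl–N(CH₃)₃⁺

cyclohexyl–N₂⁺ > cyclohexyl–OTf > cyclohexyl–I > cyclohexyl–O(H)CH₃⁺ > cyclohexyl–OC(O)CF₃ > cyclohexyl–N(CH₃)₃⁺

The skeletons are identical, so relative rate is governed entirely by leaving-group ability.
Rank by basicity of the departing species: weakest base leaves most easily.
cyclohexyl–N₂⁺ loses N₂: no meaningful conjugate acid; N₂ departs as an exceptionally stable neutral molecule
cyclohexyl–OTf loses OTf⁻: pKₐ(CF₃SO₃H (triflic acid)) ≈ -14
cyclohexyl–I loses I⁻: pKₐ(HI) ≈ -10
cyclohexyl–O(H)CH₃⁺ loses R'OH: pKₐ(R'OH₂⁺) ≈ -2.4
cyclohexyl–OC(O)CF₃ loses CF₃COO⁻: pKₐ(CF₃COOH) ≈ 0.2
cyclohexyl–N(CH₃)₃⁺ loses NR'₃: pKₐ(R'₃NH⁺) ≈ 10.7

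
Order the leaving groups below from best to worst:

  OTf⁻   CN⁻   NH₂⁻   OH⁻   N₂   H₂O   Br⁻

Rank by basicity of the departing species: weakest base leaves most easily.
N₂: no meaningful conjugate acid; N₂ departs as an exceptionally stable neutral molecule
OTf⁻: pKₐ(CF₃SO₃H (triflic acid)) ≈ -14 — charge spread over three oxygens and a CF₃ group; the premier leaving group in synthesis
Br⁻: pKₐ(HBr) ≈ -9 — weak base; good leaving group
H₂O: pKₐ(H₃O⁺) ≈ -1.7 — neutral; leaves from a protonated alcohol (R–OH₂⁺)
CN⁻: pKₐ(HCN) ≈ 9.2 — sp carbon stabilises the charge somewhat, but still a poor LG
OH⁻: pKₐ(H₂O) ≈ 15.7 — strong base; essentially never leaves without prior activation
NH₂⁻: pKₐ(NH₃) ≈ 38 — extremely strong base; never a leaving group

N₂ > OTf⁻ > Br⁻ > H₂O > CN⁻ > OH⁻ > NH₂⁻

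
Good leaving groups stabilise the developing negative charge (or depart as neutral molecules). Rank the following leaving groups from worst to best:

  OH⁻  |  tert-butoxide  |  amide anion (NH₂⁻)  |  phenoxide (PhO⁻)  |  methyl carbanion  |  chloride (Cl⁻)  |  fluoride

methyl carbanion < amide anion (NH₂⁻) < tert-butoxide < OH⁻ < phenoxide (PhO⁻) < fluoride < chloride (Cl⁻)

A good leaving group is a weak base: the lower the pKₐ of its conjugate acid, the more readily it departs.
chloride (Cl⁻): pKₐ(HCl) ≈ -7
fluoride: pKₐ(HF) ≈ 3.2 — small and strongly basic; the poor halide leaving group
phenoxide (PhO⁻): pKₐ(C₆H₅OH (phenol)) ≈ 10
OH⁻: pKₐ(H₂O) ≈ 15.7 — strong base; essentially never leaves without prior activation
tert-butoxide: pKₐ(t-BuOH) ≈ 18
amide anion (NH₂⁻): pKₐ(NH₃) ≈ 38 — extremely strong base; never a leaving group
methyl carbanion: pKₐ(CH₄) ≈ 48
Reversing gives the worst-to-best order requested.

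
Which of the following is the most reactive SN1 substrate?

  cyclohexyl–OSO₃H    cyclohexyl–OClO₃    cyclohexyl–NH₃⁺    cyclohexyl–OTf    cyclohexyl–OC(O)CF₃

cyclohexyl–OTf

With the same alkyl group throughout, only the leaving group differentiates the rates.
Rank by basicity of the departing species: weakest base leaves most easily.
cyclohexyl–OTf loses OTf⁻: pKₐ(CF₃SO₃H (triflic acid)) ≈ -14
cyclohexyl–OClO₃ loses ClO₄⁻: pKₐ(HClO₄) ≈ -10
cyclohexyl–OSO₃H loses HSO₄⁻: pKₐ(H₂SO₄) ≈ -3
cyclohexyl–OC(O)CF₃ loses CF₃COO⁻: pKₐ(CF₃COOH) ≈ 0.2
cyclohexyl–NH₃⁺ loses NH₃: pKₐ(NH₄⁺) ≈ 9.2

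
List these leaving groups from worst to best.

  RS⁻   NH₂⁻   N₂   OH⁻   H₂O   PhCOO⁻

NH₂⁻ < OH⁻ < RS⁻ < PhCOO⁻ < H₂O < N₂

Leaving-group ability tracks the stability of the departed species; conjugate-acid pKₐ is the usual yardstick (lower pKₐ → better LG).
N₂: no meaningful conjugate acid; N₂ departs as an exceptionally stable neutral molecule
H₂O: pKₐ(H₃O⁺) ≈ -1.7
PhCOO⁻: pKₐ(C₆H₅COOH) ≈ 4.2
RS⁻: pKₐ(RSH (a thiol)) ≈ 10.5
OH⁻: pKₐ(H₂O) ≈ 15.7
NH₂⁻: pKₐ(NH₃) ≈ 38
The question asks for worst first, so the sequence is read in increasing leaving-group ability.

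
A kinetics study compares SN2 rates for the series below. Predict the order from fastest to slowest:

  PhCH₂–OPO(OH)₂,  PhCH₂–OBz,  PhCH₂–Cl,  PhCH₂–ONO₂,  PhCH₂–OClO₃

Same R in every case — rank the leaving groups.
Leaving-group ability tracks the stability of the departed species; conjugate-acid pKₐ is the usual yardstick (lower pKₐ → better LG).
PhCH₂–OClO₃ loses ClO₄⁻: pKₐ(HClO₄) ≈ -10
PhCH₂–Cl loses Cl⁻: pKₐ(HCl) ≈ -7
PhCH₂–ONO₂ loses NO₃⁻: pKₐ(HNO₃) ≈ -1.3
PhCH₂–OPO(OH)₂ loses H₂PO₄⁻: pKₐ(H₃PO₄) ≈ 2.1
PhCH₂–OBz loses PhCOO⁻: pKₐ(C₆H₅COOH) ≈ 4.2

PhCH₂–OClO₃ > PhCH₂–Cl > PhCH₂–ONO₂ > PhCH₂–OPO(OH)₂ > PhCH₂–OBz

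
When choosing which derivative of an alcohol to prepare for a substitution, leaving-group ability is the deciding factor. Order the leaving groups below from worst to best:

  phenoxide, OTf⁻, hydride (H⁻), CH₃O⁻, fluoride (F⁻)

hydride (H⁻) < CH₃O⁻ < phenoxide < fluoride (F⁻) < OTf⁻

OTf⁻: pKₐ(CF₃SO₃H (triflic acid)) ≈ -14
fluoride (F⁻): pKₐ(HF) ≈ 3.2 — small and strongly basic; the poor halide leaving group
phenoxide: pKₐ(C₆H₅OH (phenol)) ≈ 10 — resonance into the ring helps, but still a poor LG
CH₃O⁻: pKₐ(CH₃OH) ≈ 15.5
hydride (H⁻): pKₐ(H₂) ≈ 36
The question asks for worst first, so the sequence is read in increasing leaving-group ability.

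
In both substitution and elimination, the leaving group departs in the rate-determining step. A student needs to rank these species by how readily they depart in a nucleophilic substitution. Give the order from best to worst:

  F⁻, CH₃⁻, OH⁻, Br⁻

Leaving-group ability tracks the stability of the departed species; conjugate-acid pKₐ is the usual yardstick (lower pKₐ → better LG).
Br⁻: pKₐ(HBr) ≈ -9
F⁻: pKₐ(HF) ≈ 3.2
OH⁻: pKₐ(H₂O) ≈ 15.7
CH₃⁻: pKₐ(CH₄) ≈ 48

Br⁻ > F⁻ > OH⁻ > CH₃⁻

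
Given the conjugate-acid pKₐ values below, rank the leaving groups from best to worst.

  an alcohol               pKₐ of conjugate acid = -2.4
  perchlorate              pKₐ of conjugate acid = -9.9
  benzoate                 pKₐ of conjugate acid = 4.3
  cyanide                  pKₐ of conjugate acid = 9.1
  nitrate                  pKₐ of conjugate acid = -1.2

perchlorate > an alcohol > nitrate > benzoate > cyanide

Lower conjugate-acid pKₐ ⇒ weaker base ⇒ better leaving group.
Sorting by the given values: perchlorate (-9.9), an alcohol (-2.4), nitrate (-1.2), benzoate (4.3), cyanide (9.1).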